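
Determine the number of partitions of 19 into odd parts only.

54

A partial list (first 12 by largest part):
19
17+1+1
15+3+1
15+1+1+1+1
13+5+1
13+3+3
13+3+1+1+1
13+1+1+1+1+1+1
11+7+1
11+5+3
11+5+1+1+1
11+3+3+1+1
…and 42 more, for 54 total.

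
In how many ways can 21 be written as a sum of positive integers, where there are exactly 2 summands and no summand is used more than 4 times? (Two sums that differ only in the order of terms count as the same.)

Listing the qualifying partitions of 21:
20+1
19+2
18+3
17+4
16+5
15+6
14+7
13+8
12+9
11+10

10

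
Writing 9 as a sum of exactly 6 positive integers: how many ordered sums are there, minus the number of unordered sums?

Ordered (compositions into 6 parts): C(8,5) = 56.
Partitions of 9 into exactly 6 parts: 3.
Difference: 56 − 3 = 53.

53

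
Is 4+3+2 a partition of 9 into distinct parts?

The parts sum to 9, and the condition 'all summands are distinct' holds.

Yes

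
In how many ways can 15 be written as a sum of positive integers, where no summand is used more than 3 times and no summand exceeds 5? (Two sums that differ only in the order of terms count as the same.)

34

There are too many to list fully; the first 12 (by largest part) are:
5 + 5 + 5
5 + 5 + 4 + 1
5 + 5 + 3 + 2
5 + 5 + 3 + 1 + 1
5 + 5 + 2 + 2 + 1
5 + 5 + 2 + 1 + 1 + 1
5 + 4 + 4 + 2
5 + 4 + 4 + 1 + 1
5 + 4 + 3 + 3
5 + 4 + 3 + 2 + 1
5 + 4 + 3 + 1 + 1 + 1
5 + 4 + 2 + 2 + 2
…and 22 more, for 34 total.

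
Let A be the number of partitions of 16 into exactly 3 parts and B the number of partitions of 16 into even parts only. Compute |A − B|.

1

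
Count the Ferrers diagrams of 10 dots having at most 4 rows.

23

Listing the qualifying partitions of 10:
10
1 + 9
2 + 8
1 + 1 + 8
3 + 7
1 + 2 + 7
1 + 1 + 1 + 7
4 + 6
1 + 3 + 6
2 + 2 + 6
1 + 1 + 2 + 6
5 + 5
1 + 4 + 5
2 + 3 + 5
1 + 1 + 3 + 5
1 + 2 + 2 + 5
2 + 4 + 4
1 + 1 + 4 + 4
3 + 3 + 4
1 + 2 + 3 + 4
2 + 2 + 2 + 4
1 + 3 + 3 + 3
2 + 2 + 3 + 3
Counting gives 23.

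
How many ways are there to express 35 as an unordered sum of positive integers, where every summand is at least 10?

The partitions of 35 that satisfy the conditions:
35
25,10
24,11
23,12
22,13
21,14
20,15
19,16
18,17
15,10,10
14,11,10
13,12,10
13,11,11
12,12,11

14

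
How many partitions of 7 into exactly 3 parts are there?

4

They are:
5,1,1
4,2,1
3,3,1
3,2,2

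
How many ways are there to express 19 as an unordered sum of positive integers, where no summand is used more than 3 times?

A full systematic count gives 258.

258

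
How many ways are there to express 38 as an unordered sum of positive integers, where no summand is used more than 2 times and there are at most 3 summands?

140

Enumerating by decreasing first part gives 140 partitions in all.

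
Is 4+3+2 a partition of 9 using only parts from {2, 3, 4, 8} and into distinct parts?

Yes

The parts sum to 9, and the condition 'each summand belongs to {2, 3, 4, 8}' holds; the condition 'all summands are distinct' holds.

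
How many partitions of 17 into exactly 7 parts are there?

There are too many to list fully; the first 12 (by largest part) are:
11, 1, 1, 1, 1, 1, 1
10, 2, 1, 1, 1, 1, 1
9, 3, 1, 1, 1, 1, 1
9, 2, 2, 1, 1, 1, 1
8, 4, 1, 1, 1, 1, 1
8, 3, 2, 1, 1, 1, 1
8, 2, 2, 2, 1, 1, 1
7, 5, 1, 1, 1, 1, 1
7, 4, 2, 1, 1, 1, 1
7, 3, 3, 1, 1, 1, 1
7, 3, 2, 2, 1, 1, 1
7, 2, 2, 2, 2, 1, 1
…and 26 more, for 38 total.

38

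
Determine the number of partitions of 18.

385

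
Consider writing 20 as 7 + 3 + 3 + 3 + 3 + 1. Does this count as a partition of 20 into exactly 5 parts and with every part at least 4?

No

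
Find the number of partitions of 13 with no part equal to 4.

Direct enumeration gives 71 partitions.

71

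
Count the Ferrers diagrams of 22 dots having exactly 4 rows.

84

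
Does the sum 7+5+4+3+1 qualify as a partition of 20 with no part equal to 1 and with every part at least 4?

The parts sum to 20, and the condition 'no summand equals 1' is violated.

No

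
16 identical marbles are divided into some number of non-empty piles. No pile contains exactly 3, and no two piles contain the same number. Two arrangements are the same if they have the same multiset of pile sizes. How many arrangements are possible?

Enumerating:
16
15, 1
14, 2
13, 2, 1
12, 4
11, 5
11, 4, 1
10, 6
10, 5, 1
10, 4, 2
9, 7
9, 6, 1
9, 5, 2
9, 4, 2, 1
8, 7, 1
8, 6, 2
8, 5, 2, 1
7, 6, 2, 1
7, 5, 4
6, 5, 4, 1
Counting gives 20.

20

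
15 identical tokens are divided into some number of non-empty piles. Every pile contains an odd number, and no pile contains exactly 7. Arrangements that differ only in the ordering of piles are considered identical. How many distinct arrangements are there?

21

Listing the qualifying partitions of 15:
15
13,1,1
11,3,1
11,1,1,1,1
9,5,1
9,3,3
9,3,1,1,1
9,1,1,1,1,1,1
5,5,5
5,5,3,1,1
5,5,1,1,1,1,1
5,3,3,3,1
5,3,3,1,1,1,1
5,3,1,1,1,1,1,1,1
5,1,1,1,1,1,1,1,1,1,1
3,3,3,3,3
3,3,3,3,1,1,1
3,3,3,1,1,1,1,1,1
3,3,1,1,1,1,1,1,1,1,1
3,1,1,1,1,1,1,1,1,1,1,1,1
1,1,1,1,1,1,1,1,1,1,1,1,1,1,1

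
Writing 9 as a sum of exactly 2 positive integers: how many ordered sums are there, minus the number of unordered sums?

Compositions: C(8,1) = 8.
Partitions of 9 into exactly 2 parts: 4.
Difference: 8 − 4 = 4.

4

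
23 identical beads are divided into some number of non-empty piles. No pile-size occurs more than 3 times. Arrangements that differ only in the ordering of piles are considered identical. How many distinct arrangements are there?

Direct enumeration gives 592 partitions.

592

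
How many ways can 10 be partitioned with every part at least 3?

Enumerating:
10
7+3
6+4
5+5
4+3+3
That's 5 in total.

5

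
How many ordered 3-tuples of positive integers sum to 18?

A composition of 18 into 3 positive parts is chosen by placing 2 dividers among the 17 gaps between 18 units: C(17,2) = 136.

136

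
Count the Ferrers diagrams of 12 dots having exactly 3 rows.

12

Enumerating:
10+1+1
9+2+1
8+3+1
8+2+2
7+4+1
7+3+2
6+5+1
6+4+2
6+3+3
5+5+2
5+4+3
4+4+4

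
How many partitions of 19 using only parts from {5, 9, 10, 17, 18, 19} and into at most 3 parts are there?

3

Listing the qualifying partitions of 19:
19
9 + 10
5 + 5 + 9
Counting gives 3.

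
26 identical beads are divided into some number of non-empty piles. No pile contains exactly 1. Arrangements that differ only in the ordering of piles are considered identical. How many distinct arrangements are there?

There are 478 such partitions.

478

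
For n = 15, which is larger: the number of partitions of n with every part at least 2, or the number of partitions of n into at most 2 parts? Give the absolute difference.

33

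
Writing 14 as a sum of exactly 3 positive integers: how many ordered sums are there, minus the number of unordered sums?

Compositions: C(13,2) = 78.
Partitions of 14 into exactly 3 parts: 16.
Difference: 78 − 16 = 62.

62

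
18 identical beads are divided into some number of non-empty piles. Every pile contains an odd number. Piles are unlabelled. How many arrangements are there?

46

There are too many to list fully; the first 12 (by largest part) are:
17, 1
15, 3
15, 1, 1, 1
13, 5
13, 3, 1, 1
13, 1, 1, 1, 1, 1
11, 7
11, 5, 1, 1
11, 3, 3, 1
11, 3, 1, 1, 1, 1
11, 1, 1, 1, 1, 1, 1, 1
9, 9
…and 34 more, for 46 total.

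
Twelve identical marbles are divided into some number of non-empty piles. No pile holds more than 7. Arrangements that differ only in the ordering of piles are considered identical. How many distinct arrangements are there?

65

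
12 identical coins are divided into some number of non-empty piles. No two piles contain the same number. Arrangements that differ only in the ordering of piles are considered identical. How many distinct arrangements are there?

Listing the qualifying partitions of 12:
12
11+1
10+2
9+3
9+2+1
8+4
8+3+1
7+5
7+4+1
7+3+2
6+5+1
6+4+2
6+3+2+1
5+4+3
5+4+2+1

15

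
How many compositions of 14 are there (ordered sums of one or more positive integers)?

Each of the 13 gaps between 14 units is either a break or not: 2^13 = 8192.

8192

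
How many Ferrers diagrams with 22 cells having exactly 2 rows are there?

11

Enumerating:
21, 1
20, 2
19, 3
18, 4
17, 5
16, 6
15, 7
14, 8
13, 9
12, 10
11, 11
Counting gives 11.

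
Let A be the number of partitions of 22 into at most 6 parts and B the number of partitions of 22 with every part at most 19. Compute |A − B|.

Partitions of 22 into at most 6 parts: 391.
Partitions of 22 with every part at most 19: 998.
|391 − 998| = 607.

607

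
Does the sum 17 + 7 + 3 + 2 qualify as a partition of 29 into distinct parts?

The parts sum to 29, and the condition 'all summands are distinct' holds.

Yes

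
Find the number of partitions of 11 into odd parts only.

They are:
11
9,1,1
7,3,1
7,1,1,1,1
5,5,1
5,3,3
5,3,1,1,1
5,1,1,1,1,1,1
3,3,3,1,1
3,3,1,1,1,1,1
3,1,1,1,1,1,1,1,1
1,1,1,1,1,1,1,1,1,1,1
That's 12 in total.

12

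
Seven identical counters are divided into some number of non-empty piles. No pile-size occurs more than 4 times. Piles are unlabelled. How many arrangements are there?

13

Listing the qualifying partitions of 7:
7
6+1
5+2
5+1+1
4+3
4+2+1
4+1+1+1
3+3+1
3+2+2
3+2+1+1
3+1+1+1+1
2+2+2+1
2+2+1+1+1
Counting gives 13.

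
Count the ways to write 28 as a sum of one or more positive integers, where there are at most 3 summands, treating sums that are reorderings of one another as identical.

80

Systematic enumeration (by largest part, then next-largest, …) yields 80.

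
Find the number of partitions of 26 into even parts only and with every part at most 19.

94

Direct enumeration gives 94 partitions.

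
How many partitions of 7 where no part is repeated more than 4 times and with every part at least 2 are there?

4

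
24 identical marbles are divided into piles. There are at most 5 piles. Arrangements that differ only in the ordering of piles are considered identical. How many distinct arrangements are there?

A full systematic count gives 333.

333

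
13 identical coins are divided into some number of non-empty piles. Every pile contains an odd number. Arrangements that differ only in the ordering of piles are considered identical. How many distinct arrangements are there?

Enumerating:
13
1 + 1 + 11
1 + 3 + 9
1 + 1 + 1 + 1 + 9
1 + 5 + 7
3 + 3 + 7
1 + 1 + 1 + 3 + 7
1 + 1 + 1 + 1 + 1 + 1 + 7
3 + 5 + 5
1 + 1 + 1 + 5 + 5
1 + 1 + 3 + 3 + 5
1 + 1 + 1 + 1 + 1 + 3 + 5
1 + 1 + 1 + 1 + 1 + 1 + 1 + 1 + 5
1 + 3 + 3 + 3 + 3
1 + 1 + 1 + 1 + 3 + 3 + 3
1 + 1 + 1 + 1 + 1 + 1 + 1 + 3 + 3
1 + 1 + 1 + 1 + 1 + 1 + 1 + 1 + 1 + 1 + 3
1 + 1 + 1 + 1 + 1 + 1 + 1 + 1 + 1 + 1 + 1 + 1 + 1

18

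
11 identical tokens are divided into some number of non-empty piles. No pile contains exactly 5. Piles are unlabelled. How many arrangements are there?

45

There are too many to list fully; the first 12 (by largest part) are:
11
1+10
2+9
1+1+9
3+8
1+2+8
1+1+1+8
4+7
1+3+7
2+2+7
1+1+2+7
1+1+1+1+7
…and 33 more, for 45 total.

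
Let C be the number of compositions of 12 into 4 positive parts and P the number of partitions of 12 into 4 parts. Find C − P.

Ordered (compositions into 4 parts): C(11,3) = 165.
Unordered (partitions into 4 parts): 15.
Difference: 165 − 15 = 150.

150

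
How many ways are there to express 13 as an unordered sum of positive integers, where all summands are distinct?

18

They are:
13
12,1
11,2
10,3
10,2,1
9,4
9,3,1
8,5
8,4,1
8,3,2
7,6
7,5,1
7,4,2
7,3,2,1
6,5,2
6,4,3
6,4,2,1
5,4,3,1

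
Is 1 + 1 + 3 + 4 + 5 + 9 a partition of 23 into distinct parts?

No

The parts sum to 23, and the condition 'all summands are distinct' is violated.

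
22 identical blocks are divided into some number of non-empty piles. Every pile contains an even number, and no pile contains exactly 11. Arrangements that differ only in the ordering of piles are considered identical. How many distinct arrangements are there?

A partial list (first 12 by largest part):
22
20 + 2
18 + 4
18 + 2 + 2
16 + 6
16 + 4 + 2
16 + 2 + 2 + 2
14 + 8
14 + 6 + 2
14 + 4 + 4
14 + 4 + 2 + 2
14 + 2 + 2 + 2 + 2
…and 44 more, for 56 total.

56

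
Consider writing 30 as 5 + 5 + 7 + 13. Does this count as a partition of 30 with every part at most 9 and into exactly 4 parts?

No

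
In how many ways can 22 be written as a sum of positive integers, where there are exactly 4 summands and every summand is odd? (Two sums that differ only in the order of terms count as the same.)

Listing the qualifying partitions of 22:
1+1+1+19
1+1+3+17
1+1+5+15
1+3+3+15
1+1+7+13
1+3+5+13
3+3+3+13
1+1+9+11
1+3+7+11
1+5+5+11
3+3+5+11
1+3+9+9
1+5+7+9
3+3+7+9
3+5+5+9
1+7+7+7
3+5+7+7
5+5+5+7
That's 18 in total.

18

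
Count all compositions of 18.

The number of compositions of n is 2^(n−1); here 2^17 = 131072.

131072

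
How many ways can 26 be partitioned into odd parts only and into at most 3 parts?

7

Enumerating:
25+1
23+3
21+5
19+7
17+9
15+11
13+13
That's 7 in total.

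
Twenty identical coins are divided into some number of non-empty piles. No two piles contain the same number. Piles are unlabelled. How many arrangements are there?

There are too many to list fully; the first 12 (by largest part) are:
20
19,1
18,2
17,3
17,2,1
16,4
16,3,1
15,5
15,4,1
15,3,2
14,6
14,5,1
…and 52 more, for 64 total.

64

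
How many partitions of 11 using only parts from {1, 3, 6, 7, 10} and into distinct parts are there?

2

Enumerating:
10, 1
7, 3, 1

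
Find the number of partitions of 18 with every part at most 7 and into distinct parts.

7

Enumerating:
7 + 6 + 5
7 + 6 + 4 + 1
7 + 6 + 3 + 2
7 + 5 + 4 + 2
7 + 5 + 3 + 2 + 1
6 + 5 + 4 + 3
6 + 5 + 4 + 2 + 1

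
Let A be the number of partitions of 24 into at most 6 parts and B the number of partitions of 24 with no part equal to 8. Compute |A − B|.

812

Partitions of 24 into at most 6 parts: 532.
Partitions of 24 with no part equal to 8: 1344.
|532 − 1344| = 812.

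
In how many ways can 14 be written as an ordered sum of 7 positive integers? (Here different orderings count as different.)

By stars and bars with positive parts, the count is C(13,6) = 1716.

1716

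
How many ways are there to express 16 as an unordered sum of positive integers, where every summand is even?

22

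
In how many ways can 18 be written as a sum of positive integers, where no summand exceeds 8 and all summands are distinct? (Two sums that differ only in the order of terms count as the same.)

14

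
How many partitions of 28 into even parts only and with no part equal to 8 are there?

Enumerating by decreasing first part gives 93 partitions in all.

93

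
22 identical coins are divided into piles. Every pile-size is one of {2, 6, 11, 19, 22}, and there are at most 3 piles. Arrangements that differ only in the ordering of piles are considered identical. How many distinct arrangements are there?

2

Enumerating:
22
11, 11
That's 2 in total.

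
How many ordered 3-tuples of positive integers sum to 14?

Place 2 bars in the 13 internal gaps of a row of 14 dots: C(13,2) = 78.

78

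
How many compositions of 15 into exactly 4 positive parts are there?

By stars and bars with positive parts, the count is C(14,3) = 364.

364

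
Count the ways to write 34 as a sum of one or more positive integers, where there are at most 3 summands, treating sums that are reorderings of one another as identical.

Direct enumeration gives 114 partitions.

114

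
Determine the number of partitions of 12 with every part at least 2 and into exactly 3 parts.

7

Listing the qualifying partitions of 12:
8 + 2 + 2
7 + 3 + 2
6 + 4 + 2
6 + 3 + 3
5 + 5 + 2
5 + 4 + 3
4 + 4 + 4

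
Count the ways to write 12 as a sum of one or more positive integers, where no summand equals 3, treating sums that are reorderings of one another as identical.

47

There are too many to list fully; the first 12 (by largest part) are:
12
11, 1
10, 2
10, 1, 1
9, 2, 1
9, 1, 1, 1
8, 4
8, 2, 2
8, 2, 1, 1
8, 1, 1, 1, 1
7, 5
7, 4, 1
…and 35 more, for 47 total.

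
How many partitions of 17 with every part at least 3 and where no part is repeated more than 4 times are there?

The partitions of 17 that satisfy the conditions:
17
3+14
4+13
5+12
6+11
3+3+11
7+10
3+4+10
8+9
3+5+9
4+4+9
3+6+8
4+5+8
3+3+3+8
3+7+7
4+6+7
5+5+7
3+3+4+7
5+6+6
3+3+5+6
3+4+4+6
3+4+5+5
4+4+4+5
3+3+3+3+5
3+3+3+4+4
That's 25 in total.

25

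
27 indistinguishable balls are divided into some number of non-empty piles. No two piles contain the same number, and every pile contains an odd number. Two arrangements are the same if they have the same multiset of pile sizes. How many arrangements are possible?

Enumerating:
27
1, 3, 23
1, 5, 21
1, 7, 19
3, 5, 19
1, 9, 17
3, 7, 17
1, 11, 15
3, 9, 15
5, 7, 15
3, 11, 13
5, 9, 13
7, 9, 11
1, 3, 5, 7, 11
That's 14 in total.

14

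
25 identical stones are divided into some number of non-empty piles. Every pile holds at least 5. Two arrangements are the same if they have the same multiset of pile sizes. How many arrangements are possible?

A partial list (first 12 by largest part):
25
5 + 20
6 + 19
7 + 18
8 + 17
9 + 16
10 + 15
5 + 5 + 15
11 + 14
5 + 6 + 14
12 + 13
5 + 7 + 13
…and 18 more, for 30 total.

30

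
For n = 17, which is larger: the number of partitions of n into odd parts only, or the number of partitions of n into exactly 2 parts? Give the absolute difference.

Partitions of 17 into odd parts only: 38.
Partitions of 17 into exactly 2 parts: 8.
|38 − 8| = 30.

30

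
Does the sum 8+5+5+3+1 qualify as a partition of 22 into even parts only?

No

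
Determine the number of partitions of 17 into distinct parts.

38

There are too many to list fully; the first 12 (by largest part) are:
17
16, 1
15, 2
14, 3
14, 2, 1
13, 4
13, 3, 1
12, 5
12, 4, 1
12, 3, 2
11, 6
11, 5, 1
…and 26 more, for 38 total.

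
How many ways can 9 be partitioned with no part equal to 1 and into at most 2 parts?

4

They are:
9
7 + 2
6 + 3
5 + 4
Counting gives 4.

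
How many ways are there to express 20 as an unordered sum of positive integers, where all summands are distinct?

There are too many to list fully; the first 12 (by largest part) are:
20
19+1
18+2
17+3
17+2+1
16+4
16+3+1
15+5
15+4+1
15+3+2
14+6
14+5+1
…and 52 more, for 64 total.

64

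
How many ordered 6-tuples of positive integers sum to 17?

Place 5 bars in the 16 internal gaps of a row of 17 dots: C(16,5) = 4368.

4368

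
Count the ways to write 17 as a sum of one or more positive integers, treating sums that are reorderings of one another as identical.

297

Systematic enumeration (by largest part, then next-largest, …) yields 297.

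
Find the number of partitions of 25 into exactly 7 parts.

248

A full systematic count gives 248.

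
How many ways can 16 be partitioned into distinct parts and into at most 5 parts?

32

A partial list (first 12 by largest part):
16
15 + 1
14 + 2
13 + 3
13 + 2 + 1
12 + 4
12 + 3 + 1
11 + 5
11 + 4 + 1
11 + 3 + 2
10 + 6
10 + 5 + 1
…and 20 more, for 32 total.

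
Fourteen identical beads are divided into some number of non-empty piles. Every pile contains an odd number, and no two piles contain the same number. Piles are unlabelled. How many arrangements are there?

3

Listing the qualifying partitions of 14:
13 + 1
11 + 3
9 + 5
Counting gives 3.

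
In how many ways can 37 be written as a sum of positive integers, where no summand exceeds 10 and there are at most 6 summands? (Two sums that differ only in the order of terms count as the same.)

258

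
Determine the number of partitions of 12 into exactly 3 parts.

Listing the qualifying partitions of 12:
1,1,10
1,2,9
1,3,8
2,2,8
1,4,7
2,3,7
1,5,6
2,4,6
3,3,6
2,5,5
3,4,5
4,4,4

12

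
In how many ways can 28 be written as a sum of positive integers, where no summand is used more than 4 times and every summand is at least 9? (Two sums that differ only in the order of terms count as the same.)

Listing the qualifying partitions of 28:
28
9+19
10+18
11+17
12+16
13+15
14+14
9+9+10
Counting gives 8.

8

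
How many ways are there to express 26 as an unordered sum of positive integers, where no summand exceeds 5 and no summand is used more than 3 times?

43

A partial list (first 12 by largest part):
5,5,5,4,4,3
5,5,5,4,4,2,1
5,5,5,4,4,1,1,1
5,5,5,4,3,3,1
5,5,5,4,3,2,2
5,5,5,4,3,2,1,1
5,5,5,4,2,2,2,1
5,5,5,4,2,2,1,1,1
5,5,5,3,3,3,2
5,5,5,3,3,3,1,1
5,5,5,3,3,2,2,1
5,5,5,3,3,2,1,1,1
…and 31 more, for 43 total.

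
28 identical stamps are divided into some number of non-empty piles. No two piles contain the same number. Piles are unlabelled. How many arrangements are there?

Direct enumeration gives 222 partitions.

222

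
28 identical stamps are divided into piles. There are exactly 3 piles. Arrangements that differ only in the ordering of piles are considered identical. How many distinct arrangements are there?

There are too many to list fully; the first 12 (by largest part) are:
26, 1, 1
25, 2, 1
24, 3, 1
24, 2, 2
23, 4, 1
23, 3, 2
22, 5, 1
22, 4, 2
22, 3, 3
21, 6, 1
21, 5, 2
21, 4, 3
…and 53 more, for 65 total.

65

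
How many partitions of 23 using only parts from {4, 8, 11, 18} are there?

Listing the qualifying partitions of 23:
11 + 8 + 4
11 + 4 + 4 + 4

2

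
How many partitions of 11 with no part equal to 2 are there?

There are too many to list fully; the first 12 (by largest part) are:
11
10,1
9,1,1
8,3
8,1,1,1
7,4
7,3,1
7,1,1,1,1
6,5
6,4,1
6,3,1,1
6,1,1,1,1,1
…and 14 more, for 26 total.

26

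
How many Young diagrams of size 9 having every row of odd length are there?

8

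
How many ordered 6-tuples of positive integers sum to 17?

4368

Equivalently, choose which 5 of the 16 gaps become plus signs: C(16,5) = 4368.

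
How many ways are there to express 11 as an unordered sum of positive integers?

56

There are too many to list fully; the first 12 (by largest part) are:
11
10, 1
9, 2
9, 1, 1
8, 3
8, 2, 1
8, 1, 1, 1
7, 4
7, 3, 1
7, 2, 2
7, 2, 1, 1
7, 1, 1, 1, 1
…and 44 more, for 56 total.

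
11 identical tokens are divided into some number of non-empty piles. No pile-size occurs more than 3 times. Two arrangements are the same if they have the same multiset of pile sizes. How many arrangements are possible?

There are too many to list fully; the first 12 (by largest part) are:
11
10 + 1
9 + 2
9 + 1 + 1
8 + 3
8 + 2 + 1
8 + 1 + 1 + 1
7 + 4
7 + 3 + 1
7 + 2 + 2
7 + 2 + 1 + 1
6 + 5
…and 26 more, for 38 total.

38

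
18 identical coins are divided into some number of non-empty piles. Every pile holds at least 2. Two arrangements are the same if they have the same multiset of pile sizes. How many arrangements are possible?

88

Direct enumeration gives 88 partitions.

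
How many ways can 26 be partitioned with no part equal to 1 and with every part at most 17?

456

Enumerating by decreasing first part gives 456 partitions in all.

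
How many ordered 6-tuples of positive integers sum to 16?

By stars and bars with positive parts, the count is C(15,5) = 3003.

3003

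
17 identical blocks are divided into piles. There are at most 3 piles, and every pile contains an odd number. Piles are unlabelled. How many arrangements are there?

The partitions of 17 that satisfy the conditions:
17
15 + 1 + 1
13 + 3 + 1
11 + 5 + 1
11 + 3 + 3
9 + 7 + 1
9 + 5 + 3
7 + 7 + 3
7 + 5 + 5

9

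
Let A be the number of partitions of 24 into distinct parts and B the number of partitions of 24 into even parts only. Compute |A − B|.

45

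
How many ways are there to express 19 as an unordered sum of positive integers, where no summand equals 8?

434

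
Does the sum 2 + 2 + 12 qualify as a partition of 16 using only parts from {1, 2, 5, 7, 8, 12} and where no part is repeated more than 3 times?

Yes

The parts sum to 16, and the condition 'each summand belongs to {1, 2, 5, 7, 8, 12}' holds; the condition 'no summand is used more than 3 times' holds.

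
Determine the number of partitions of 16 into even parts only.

They are:
16
14 + 2
12 + 4
12 + 2 + 2
10 + 6
10 + 4 + 2
10 + 2 + 2 + 2
8 + 8
8 + 6 + 2
8 + 4 + 4
8 + 4 + 2 + 2
8 + 2 + 2 + 2 + 2
6 + 6 + 4
6 + 6 + 2 + 2
6 + 4 + 4 + 2
6 + 4 + 2 + 2 + 2
6 + 2 + 2 + 2 + 2 + 2
4 + 4 + 4 + 4
4 + 4 + 4 + 2 + 2
4 + 4 + 2 + 2 + 2 + 2
4 + 2 + 2 + 2 + 2 + 2 + 2
2 + 2 + 2 + 2 + 2 + 2 + 2 + 2
That's 22 in total.

22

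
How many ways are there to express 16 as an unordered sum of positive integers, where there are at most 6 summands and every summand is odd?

They are:
15, 1
13, 3
13, 1, 1, 1
11, 5
11, 3, 1, 1
11, 1, 1, 1, 1, 1
9, 7
9, 5, 1, 1
9, 3, 3, 1
9, 3, 1, 1, 1, 1
7, 7, 1, 1
7, 5, 3, 1
7, 5, 1, 1, 1, 1
7, 3, 3, 3
7, 3, 3, 1, 1, 1
5, 5, 5, 1
5, 5, 3, 3
5, 5, 3, 1, 1, 1
5, 3, 3, 3, 1, 1
3, 3, 3, 3, 3, 1

20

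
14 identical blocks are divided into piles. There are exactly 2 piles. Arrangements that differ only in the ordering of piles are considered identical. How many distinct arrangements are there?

7

They are:
13, 1
12, 2
11, 3
10, 4
9, 5
8, 6
7, 7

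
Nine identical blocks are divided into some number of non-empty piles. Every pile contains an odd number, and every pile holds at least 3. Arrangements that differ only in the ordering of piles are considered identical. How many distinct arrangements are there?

2

The partitions of 9 that satisfy the conditions:
9
3+3+3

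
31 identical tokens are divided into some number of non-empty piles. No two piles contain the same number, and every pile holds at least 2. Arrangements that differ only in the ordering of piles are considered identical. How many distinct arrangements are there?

181

A full systematic count gives 181.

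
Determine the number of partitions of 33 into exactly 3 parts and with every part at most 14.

12

Listing the qualifying partitions of 33:
14,14,5
14,13,6
14,12,7
14,11,8
14,10,9
13,13,7
13,12,8
13,11,9
13,10,10
12,12,9
12,11,10
11,11,11
That's 12 in total.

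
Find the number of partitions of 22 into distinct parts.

89

A full systematic count gives 89.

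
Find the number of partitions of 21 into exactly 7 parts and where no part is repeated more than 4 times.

89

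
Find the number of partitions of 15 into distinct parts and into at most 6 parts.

There are too many to list fully; the first 12 (by largest part) are:
15
1 + 14
2 + 13
3 + 12
1 + 2 + 12
4 + 11
1 + 3 + 11
5 + 10
1 + 4 + 10
2 + 3 + 10
6 + 9
1 + 5 + 9
…and 15 more, for 27 total.

27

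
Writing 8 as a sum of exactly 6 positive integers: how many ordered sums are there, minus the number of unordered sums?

19

Ordered (compositions into 6 parts): C(7,5) = 21.
Unordered (partitions into 6 parts): 2.
Difference: 21 − 2 = 19.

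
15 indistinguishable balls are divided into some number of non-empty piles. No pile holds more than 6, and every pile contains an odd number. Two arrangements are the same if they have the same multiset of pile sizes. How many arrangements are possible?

They are:
5,5,5
5,5,3,1,1
5,5,1,1,1,1,1
5,3,3,3,1
5,3,3,1,1,1,1
5,3,1,1,1,1,1,1,1
5,1,1,1,1,1,1,1,1,1,1
3,3,3,3,3
3,3,3,3,1,1,1
3,3,3,1,1,1,1,1,1
3,3,1,1,1,1,1,1,1,1,1
3,1,1,1,1,1,1,1,1,1,1,1,1
1,1,1,1,1,1,1,1,1,1,1,1,1,1,1

13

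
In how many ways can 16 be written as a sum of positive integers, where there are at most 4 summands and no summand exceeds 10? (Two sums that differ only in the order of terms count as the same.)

48

There are too many to list fully; the first 12 (by largest part) are:
10+6
10+5+1
10+4+2
10+4+1+1
10+3+3
10+3+2+1
10+2+2+2
9+7
9+6+1
9+5+2
9+5+1+1
9+4+3
…and 36 more, for 48 total.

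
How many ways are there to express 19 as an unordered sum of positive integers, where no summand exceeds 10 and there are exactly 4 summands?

38

A partial list (first 12 by largest part):
10 + 7 + 1 + 1
10 + 6 + 2 + 1
10 + 5 + 3 + 1
10 + 5 + 2 + 2
10 + 4 + 4 + 1
10 + 4 + 3 + 2
10 + 3 + 3 + 3
9 + 8 + 1 + 1
9 + 7 + 2 + 1
9 + 6 + 3 + 1
9 + 6 + 2 + 2
9 + 5 + 4 + 1
…and 26 more, for 38 total.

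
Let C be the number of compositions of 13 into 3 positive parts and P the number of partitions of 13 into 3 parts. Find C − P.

Ordered (compositions into 3 parts): C(12,2) = 66.
Partitions of 13 into exactly 3 parts: 14.
Difference: 66 − 14 = 52.

52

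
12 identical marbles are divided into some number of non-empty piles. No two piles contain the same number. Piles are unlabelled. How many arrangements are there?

They are:
12
11,1
10,2
9,3
9,2,1
8,4
8,3,1
7,5
7,4,1
7,3,2
6,5,1
6,4,2
6,3,2,1
5,4,3
5,4,2,1

15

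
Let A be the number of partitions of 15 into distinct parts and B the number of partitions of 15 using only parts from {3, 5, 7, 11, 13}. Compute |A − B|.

24

Partitions of 15 into distinct parts: 27.
Partitions of 15 using only parts from {3, 5, 7, 11, 13}: 3.
|27 − 3| = 24.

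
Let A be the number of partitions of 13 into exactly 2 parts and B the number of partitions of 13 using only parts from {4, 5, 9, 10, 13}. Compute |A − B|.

Partitions of 13 into exactly 2 parts: 6.
Partitions of 13 using only parts from {4, 5, 9, 10, 13}: 3.
|6 − 3| = 3.

3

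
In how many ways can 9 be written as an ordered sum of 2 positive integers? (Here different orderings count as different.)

8

A composition of 9 into 2 positive parts is chosen by placing 1 dividers among the 8 gaps between 9 units: C(8,1) = 8.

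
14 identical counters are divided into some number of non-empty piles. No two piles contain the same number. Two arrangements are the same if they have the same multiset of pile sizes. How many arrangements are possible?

22

Listing the qualifying partitions of 14:
14
13, 1
12, 2
11, 3
11, 2, 1
10, 4
10, 3, 1
9, 5
9, 4, 1
9, 3, 2
8, 6
8, 5, 1
8, 4, 2
8, 3, 2, 1
7, 6, 1
7, 5, 2
7, 4, 3
7, 4, 2, 1
6, 5, 3
6, 5, 2, 1
6, 4, 3, 1
5, 4, 3, 2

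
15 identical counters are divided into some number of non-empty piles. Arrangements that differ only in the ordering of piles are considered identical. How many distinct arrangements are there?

176

There are 176 such partitions.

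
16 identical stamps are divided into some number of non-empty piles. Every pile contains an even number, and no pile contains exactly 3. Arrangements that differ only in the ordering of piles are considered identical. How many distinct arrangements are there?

22

Enumerating:
16
2+14
4+12
2+2+12
6+10
2+4+10
2+2+2+10
8+8
2+6+8
4+4+8
2+2+4+8
2+2+2+2+8
4+6+6
2+2+6+6
2+4+4+6
2+2+2+4+6
2+2+2+2+2+6
4+4+4+4
2+2+4+4+4
2+2+2+2+4+4
2+2+2+2+2+2+4
2+2+2+2+2+2+2+2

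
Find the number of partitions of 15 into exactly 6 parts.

26

A partial list (first 12 by largest part):
1+1+1+1+1+10
1+1+1+1+2+9
1+1+1+1+3+8
1+1+1+2+2+8
1+1+1+1+4+7
1+1+1+2+3+7
1+1+2+2+2+7
1+1+1+1+5+6
1+1+1+2+4+6
1+1+1+3+3+6
1+1+2+2+3+6
1+2+2+2+2+6
…and 14 more, for 26 total.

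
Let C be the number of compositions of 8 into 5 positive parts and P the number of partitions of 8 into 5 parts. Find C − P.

32

Ordered (compositions into 5 parts): C(7,4) = 35.
Partitions of 8 into exactly 5 parts: 3.
Difference: 35 − 3 = 32.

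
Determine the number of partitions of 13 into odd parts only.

They are:
13
11, 1, 1
9, 3, 1
9, 1, 1, 1, 1
7, 5, 1
7, 3, 3
7, 3, 1, 1, 1
7, 1, 1, 1, 1, 1, 1
5, 5, 3
5, 5, 1, 1, 1
5, 3, 3, 1, 1
5, 3, 1, 1, 1, 1, 1
5, 1, 1, 1, 1, 1, 1, 1, 1
3, 3, 3, 3, 1
3, 3, 3, 1, 1, 1, 1
3, 3, 1, 1, 1, 1, 1, 1, 1
3, 1, 1, 1, 1, 1, 1, 1, 1, 1, 1
1, 1, 1, 1, 1, 1, 1, 1, 1, 1, 1, 1, 1

18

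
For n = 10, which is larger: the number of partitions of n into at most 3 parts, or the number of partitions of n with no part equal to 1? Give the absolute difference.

2

Partitions of 10 into at most 3 parts: 14.
Partitions of 10 with no part equal to 1: 12.
|14 − 12| = 2.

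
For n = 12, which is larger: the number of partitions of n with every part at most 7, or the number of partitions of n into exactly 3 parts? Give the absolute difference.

53

Partitions of 12 with every part at most 7: 65.
Partitions of 12 into exactly 3 parts: 12.
|65 − 12| = 53.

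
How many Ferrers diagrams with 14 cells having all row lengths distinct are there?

22

The partitions of 14 that satisfy the conditions:
14
1+13
2+12
3+11
1+2+11
4+10
1+3+10
5+9
1+4+9
2+3+9
6+8
1+5+8
2+4+8
1+2+3+8
1+6+7
2+5+7
3+4+7
1+2+4+7
3+5+6
1+2+5+6
1+3+4+6
2+3+4+5
That's 22 in total.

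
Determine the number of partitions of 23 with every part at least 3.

88

Counting exhaustively, 88 partitions satisfy the conditions.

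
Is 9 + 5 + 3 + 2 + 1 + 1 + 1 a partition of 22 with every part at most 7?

The parts sum to 22, and the condition 'no summand exceeds 7' is violated.

No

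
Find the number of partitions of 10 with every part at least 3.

Listing the qualifying partitions of 10:
10
7+3
6+4
5+5
4+3+3
That's 5 in total.

5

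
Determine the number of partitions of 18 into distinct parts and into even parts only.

8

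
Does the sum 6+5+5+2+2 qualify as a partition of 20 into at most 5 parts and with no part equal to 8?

Yes

The parts sum to 20, and the condition 'there are at most 5 summands' holds; the condition 'no summand equals 8' holds.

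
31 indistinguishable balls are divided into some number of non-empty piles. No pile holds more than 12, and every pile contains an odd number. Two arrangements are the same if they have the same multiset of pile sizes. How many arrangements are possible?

Direct enumeration gives 204 partitions.

204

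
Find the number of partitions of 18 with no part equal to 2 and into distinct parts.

27

A partial list (first 12 by largest part):
18
17, 1
15, 3
14, 4
14, 3, 1
13, 5
13, 4, 1
12, 6
12, 5, 1
11, 7
11, 6, 1
11, 4, 3
…and 15 more, for 27 total.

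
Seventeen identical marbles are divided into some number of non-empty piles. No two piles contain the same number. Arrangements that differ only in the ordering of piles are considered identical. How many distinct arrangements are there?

A partial list (first 12 by largest part):
17
16, 1
15, 2
14, 3
14, 2, 1
13, 4
13, 3, 1
12, 5
12, 4, 1
12, 3, 2
11, 6
11, 5, 1
…and 26 more, for 38 total.

38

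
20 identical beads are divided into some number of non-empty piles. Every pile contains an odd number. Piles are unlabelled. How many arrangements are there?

64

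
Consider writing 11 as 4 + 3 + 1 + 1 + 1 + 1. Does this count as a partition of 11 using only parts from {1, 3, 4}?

The parts sum to 11, and the condition 'each summand belongs to {1, 3, 4}' holds.

Yes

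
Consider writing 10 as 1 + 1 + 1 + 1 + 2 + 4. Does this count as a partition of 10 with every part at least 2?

The parts sum to 10, and the condition 'every summand is at least 2' is violated.

No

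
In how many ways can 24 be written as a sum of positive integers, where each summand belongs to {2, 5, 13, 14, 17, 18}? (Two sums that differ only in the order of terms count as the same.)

8

Enumerating:
18, 2, 2, 2
17, 5, 2
14, 5, 5
14, 2, 2, 2, 2, 2
13, 5, 2, 2, 2
5, 5, 5, 5, 2, 2
5, 5, 2, 2, 2, 2, 2, 2, 2
2, 2, 2, 2, 2, 2, 2, 2, 2, 2, 2, 2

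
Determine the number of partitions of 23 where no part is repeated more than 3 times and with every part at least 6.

The partitions of 23 that satisfy the conditions:
23
17 + 6
16 + 7
15 + 8
14 + 9
13 + 10
12 + 11
11 + 6 + 6
10 + 7 + 6
9 + 8 + 6
9 + 7 + 7
8 + 8 + 7

12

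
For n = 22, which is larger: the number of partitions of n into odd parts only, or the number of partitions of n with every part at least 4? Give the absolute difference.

Partitions of 22 into odd parts only: 89.
Partitions of 22 with every part at least 4: 34.
|89 − 34| = 55.

55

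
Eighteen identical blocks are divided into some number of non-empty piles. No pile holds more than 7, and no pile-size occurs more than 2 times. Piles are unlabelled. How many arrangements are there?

There are too many to list fully; the first 12 (by largest part) are:
7 + 7 + 4
7 + 7 + 3 + 1
7 + 7 + 2 + 2
7 + 7 + 2 + 1 + 1
7 + 6 + 5
7 + 6 + 4 + 1
7 + 6 + 3 + 2
7 + 6 + 3 + 1 + 1
7 + 6 + 2 + 2 + 1
7 + 5 + 5 + 1
7 + 5 + 4 + 2
7 + 5 + 4 + 1 + 1
…and 43 more, for 55 total.

55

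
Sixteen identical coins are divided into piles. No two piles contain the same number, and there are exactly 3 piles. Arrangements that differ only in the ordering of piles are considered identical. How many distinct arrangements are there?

14

The partitions of 16 that satisfy the conditions:
13,2,1
12,3,1
11,4,1
11,3,2
10,5,1
10,4,2
9,6,1
9,5,2
9,4,3
8,7,1
8,6,2
8,5,3
7,6,3
7,5,4
Counting gives 14.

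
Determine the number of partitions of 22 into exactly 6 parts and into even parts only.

Enumerating:
12, 2, 2, 2, 2, 2
10, 4, 2, 2, 2, 2
8, 6, 2, 2, 2, 2
8, 4, 4, 2, 2, 2
6, 6, 4, 2, 2, 2
6, 4, 4, 4, 2, 2
4, 4, 4, 4, 4, 2

7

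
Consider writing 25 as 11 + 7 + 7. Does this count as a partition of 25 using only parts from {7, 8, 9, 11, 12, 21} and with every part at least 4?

The parts sum to 25, and the condition 'each summand belongs to {7, 8, 9, 11, 12, 21}' holds; the condition 'every summand is at least 4' holds.

Yes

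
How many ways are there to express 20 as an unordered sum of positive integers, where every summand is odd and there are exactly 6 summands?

14

Enumerating:
15+1+1+1+1+1
13+3+1+1+1+1
11+5+1+1+1+1
11+3+3+1+1+1
9+7+1+1+1+1
9+5+3+1+1+1
9+3+3+3+1+1
7+7+3+1+1+1
7+5+5+1+1+1
7+5+3+3+1+1
7+3+3+3+3+1
5+5+5+3+1+1
5+5+3+3+3+1
5+3+3+3+3+3
Counting gives 14.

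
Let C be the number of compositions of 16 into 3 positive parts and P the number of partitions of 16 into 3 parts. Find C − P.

84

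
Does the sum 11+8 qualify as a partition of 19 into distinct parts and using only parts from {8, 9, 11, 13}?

The parts sum to 19, and the condition 'all summands are distinct' holds; the condition 'each summand belongs to {8, 9, 11, 13}' holds.

Yes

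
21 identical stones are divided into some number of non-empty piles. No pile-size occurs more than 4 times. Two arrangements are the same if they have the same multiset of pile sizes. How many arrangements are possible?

505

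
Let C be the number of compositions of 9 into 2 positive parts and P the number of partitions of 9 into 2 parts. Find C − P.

4

Compositions: C(8,1) = 8.
Unordered (partitions into 2 parts): 4.
Difference: 8 − 4 = 4.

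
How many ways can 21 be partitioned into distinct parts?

76

Direct enumeration gives 76 partitions.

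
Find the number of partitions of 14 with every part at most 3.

24

They are:
2+3+3+3+3
1+1+3+3+3+3
1+2+2+3+3+3
1+1+1+2+3+3+3
1+1+1+1+1+3+3+3
2+2+2+2+3+3
1+1+2+2+2+3+3
1+1+1+1+2+2+3+3
1+1+1+1+1+1+2+3+3
1+1+1+1+1+1+1+1+3+3
1+2+2+2+2+2+3
1+1+1+2+2+2+2+3
1+1+1+1+1+2+2+2+3
1+1+1+1+1+1+1+2+2+3
1+1+1+1+1+1+1+1+1+2+3
1+1+1+1+1+1+1+1+1+1+1+3
2+2+2+2+2+2+2
1+1+2+2+2+2+2+2
1+1+1+1+2+2+2+2+2
1+1+1+1+1+1+2+2+2+2
1+1+1+1+1+1+1+1+2+2+2
1+1+1+1+1+1+1+1+1+1+2+2
1+1+1+1+1+1+1+1+1+1+1+1+2
1+1+1+1+1+1+1+1+1+1+1+1+1+1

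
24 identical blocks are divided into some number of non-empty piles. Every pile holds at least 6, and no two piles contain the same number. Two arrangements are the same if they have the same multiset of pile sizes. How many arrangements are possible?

They are:
24
18, 6
17, 7
16, 8
15, 9
14, 10
13, 11
11, 7, 6
10, 8, 6
9, 8, 7

10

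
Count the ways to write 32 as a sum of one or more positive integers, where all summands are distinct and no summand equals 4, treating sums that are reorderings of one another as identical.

Systematic enumeration (by largest part, then next-largest, …) yields 248.

248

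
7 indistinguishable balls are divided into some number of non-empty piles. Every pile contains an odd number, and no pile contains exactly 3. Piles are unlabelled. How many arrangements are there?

They are:
7
5 + 1 + 1
1 + 1 + 1 + 1 + 1 + 1 + 1
That's 3 in total.

3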